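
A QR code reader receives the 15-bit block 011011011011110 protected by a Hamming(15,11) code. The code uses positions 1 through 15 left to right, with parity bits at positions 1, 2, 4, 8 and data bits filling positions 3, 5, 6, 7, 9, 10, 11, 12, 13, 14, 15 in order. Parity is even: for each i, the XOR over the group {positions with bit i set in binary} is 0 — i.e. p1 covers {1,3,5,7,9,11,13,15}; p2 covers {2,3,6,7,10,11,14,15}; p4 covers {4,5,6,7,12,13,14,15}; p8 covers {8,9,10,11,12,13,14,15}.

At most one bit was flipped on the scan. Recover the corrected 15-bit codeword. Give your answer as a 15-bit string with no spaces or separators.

s1 (pos 1,3,5,7,9,11,13,15): 0⊕1⊕1⊕0⊕1⊕1⊕1⊕0 = 1
s2 (pos 2,3,6,7,10,11,14,15): 1⊕1⊕1⊕0⊕0⊕1⊕1⊕0 = 1
s4 (pos 4,5,6,7,12,13,14,15): 0⊕1⊕1⊕0⊕1⊕1⊕1⊕0 = 1
s8 (pos 8,9,10,11,12,13,14,15): 1⊕1⊕0⊕1⊕1⊕1⊕1⊕0 = 0
Syndrome s8…s1 = 0111 → error at position 7.
Flip position 7: 011011011011110 → 011011111011110

011011111011110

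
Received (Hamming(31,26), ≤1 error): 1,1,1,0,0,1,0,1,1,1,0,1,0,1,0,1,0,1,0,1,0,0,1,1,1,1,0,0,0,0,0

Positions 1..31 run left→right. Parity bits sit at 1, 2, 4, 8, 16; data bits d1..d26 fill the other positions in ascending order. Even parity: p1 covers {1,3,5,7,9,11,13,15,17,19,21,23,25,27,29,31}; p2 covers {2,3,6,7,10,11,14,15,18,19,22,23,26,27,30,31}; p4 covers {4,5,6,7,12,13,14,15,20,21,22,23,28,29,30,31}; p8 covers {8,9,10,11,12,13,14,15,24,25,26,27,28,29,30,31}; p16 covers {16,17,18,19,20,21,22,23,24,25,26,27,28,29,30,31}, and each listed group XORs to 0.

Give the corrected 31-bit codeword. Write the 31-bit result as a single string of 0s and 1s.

s1 (pos 1,3,5,7,9,11,13,15,17,19,21,23,25,27,29,31): 1⊕1⊕0⊕0⊕1⊕0⊕0⊕0⊕0⊕0⊕0⊕1⊕1⊕0⊕0⊕0 = 1
s2 (pos 2,3,6,7,10,11,14,15,18,19,22,23,26,27,30,31): 1⊕1⊕1⊕0⊕1⊕0⊕1⊕0⊕1⊕0⊕0⊕1⊕1⊕0⊕0⊕0 = 0
s4 (pos 4,5,6,7,12,13,14,15,20,21,22,23,28,29,30,31): 0⊕0⊕1⊕0⊕1⊕0⊕1⊕0⊕1⊕0⊕0⊕1⊕0⊕0⊕0⊕0 = 1
s8 (pos 8,9,10,11,12,13,14,15,24,25,26,27,28,29,30,31): 1⊕1⊕1⊕0⊕1⊕0⊕1⊕0⊕1⊕1⊕1⊕0⊕0⊕0⊕0⊕0 = 0
s16 (pos 16,17,18,19,20,21,22,23,24,25,26,27,28,29,30,31): 1⊕0⊕1⊕0⊕1⊕0⊕0⊕1⊕1⊕1⊕1⊕0⊕0⊕0⊕0⊕0 = 1
Syndrome s16…s1 = 10101 → error at position 21.
Flip position 21: 1110010111010101010100111100000 → 1110010111010101010110111100000

1110010111010101010110111100000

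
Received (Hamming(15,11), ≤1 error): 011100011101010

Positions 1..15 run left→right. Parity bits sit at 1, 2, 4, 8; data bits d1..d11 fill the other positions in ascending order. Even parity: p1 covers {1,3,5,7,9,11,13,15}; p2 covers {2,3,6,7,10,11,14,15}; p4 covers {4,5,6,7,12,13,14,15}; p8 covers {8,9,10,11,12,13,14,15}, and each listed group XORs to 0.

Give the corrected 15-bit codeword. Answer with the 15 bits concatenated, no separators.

s1 (pos 1,3,5,7,9,11,13,15): 0⊕1⊕0⊕0⊕1⊕0⊕0⊕0 = 0
s2 (pos 2,3,6,7,10,11,14,15): 1⊕1⊕0⊕0⊕1⊕0⊕1⊕0 = 0
s4 (pos 4,5,6,7,12,13,14,15): 1⊕0⊕0⊕0⊕1⊕0⊕1⊕0 = 1
s8 (pos 8,9,10,11,12,13,14,15): 1⊕1⊕1⊕0⊕1⊕0⊕1⊕0 = 1
Syndrome s8…s1 = 1100 → error at position 12.
Flip position 12: 011100011101010 → 011100011100010

011100011100010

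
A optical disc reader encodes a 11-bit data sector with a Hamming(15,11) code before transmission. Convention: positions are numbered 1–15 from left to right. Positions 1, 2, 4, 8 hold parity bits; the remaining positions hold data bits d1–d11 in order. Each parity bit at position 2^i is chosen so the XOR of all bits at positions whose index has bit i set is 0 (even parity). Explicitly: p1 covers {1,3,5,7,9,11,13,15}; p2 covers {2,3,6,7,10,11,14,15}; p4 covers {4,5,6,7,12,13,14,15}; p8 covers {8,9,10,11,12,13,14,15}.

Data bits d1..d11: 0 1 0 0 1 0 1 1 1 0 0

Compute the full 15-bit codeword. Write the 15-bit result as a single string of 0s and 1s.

Place data at non-parity positions: p1 p2 0 p4 1 0 0 p8 1 0 1 1 1 0 0
p1 (pos 1,3,5,7,9,11,13,15): XOR of data positions = 0⊕1⊕0⊕1⊕1⊕1⊕0 = 0
p2 (pos 2,3,6,7,10,11,14,15): XOR of data positions = 0⊕0⊕0⊕0⊕1⊕0⊕0 = 1
p4 (pos 4,5,6,7,12,13,14,15): XOR of data positions = 1⊕0⊕0⊕1⊕1⊕0⊕0 = 1
p8 (pos 8,9,10,11,12,13,14,15): XOR of data positions = 1⊕0⊕1⊕1⊕1⊕0⊕0 = 0
Codeword: 010110001011100

010110001011100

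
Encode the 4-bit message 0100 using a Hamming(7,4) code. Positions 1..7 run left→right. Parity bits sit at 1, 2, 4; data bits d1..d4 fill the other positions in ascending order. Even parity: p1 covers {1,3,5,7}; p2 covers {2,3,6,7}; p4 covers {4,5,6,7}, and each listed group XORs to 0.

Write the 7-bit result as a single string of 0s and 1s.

Place data at non-parity positions: p1 p2 0 p4 1 0 0
p1 (pos 1,3,5,7): XOR of data positions = 0⊕1⊕0 = 1
p2 (pos 2,3,6,7): XOR of data positions = 0⊕0⊕0 = 0
p4 (pos 4,5,6,7): XOR of data positions = 1⊕0⊕0 = 1
Codeword: 1001100

1001100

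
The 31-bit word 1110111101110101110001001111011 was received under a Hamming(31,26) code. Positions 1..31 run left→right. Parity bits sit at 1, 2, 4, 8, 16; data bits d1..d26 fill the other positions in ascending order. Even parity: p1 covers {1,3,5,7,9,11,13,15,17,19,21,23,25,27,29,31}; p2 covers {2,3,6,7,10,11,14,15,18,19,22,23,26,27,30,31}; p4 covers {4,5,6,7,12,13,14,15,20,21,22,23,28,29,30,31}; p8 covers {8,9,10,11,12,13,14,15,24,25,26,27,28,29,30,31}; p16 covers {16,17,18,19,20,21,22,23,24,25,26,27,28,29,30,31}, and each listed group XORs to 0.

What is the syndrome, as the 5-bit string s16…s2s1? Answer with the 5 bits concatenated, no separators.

01111

s1 (pos 1,3,5,7,9,11,13,15,17,19,21,23,25,27,29,31): 1⊕1⊕1⊕1⊕0⊕1⊕0⊕0⊕1⊕0⊕0⊕0⊕1⊕1⊕0⊕1 = 1
s2 (pos 2,3,6,7,10,11,14,15,18,19,22,23,26,27,30,31): 1⊕1⊕1⊕1⊕1⊕1⊕1⊕0⊕1⊕0⊕1⊕0⊕1⊕1⊕1⊕1 = 1
s4 (pos 4,5,6,7,12,13,14,15,20,21,22,23,28,29,30,31): 0⊕1⊕1⊕1⊕1⊕0⊕1⊕0⊕0⊕0⊕1⊕0⊕1⊕0⊕1⊕1 = 1
s8 (pos 8,9,10,11,12,13,14,15,24,25,26,27,28,29,30,31): 1⊕0⊕1⊕1⊕1⊕0⊕1⊕0⊕0⊕1⊕1⊕1⊕1⊕0⊕1⊕1 = 1
s16 (pos 16,17,18,19,20,21,22,23,24,25,26,27,28,29,30,31): 1⊕1⊕1⊕0⊕0⊕0⊕1⊕0⊕0⊕1⊕1⊕1⊕1⊕0⊕1⊕1 = 0
Syndrome s16…s1 = 01111 → error at position 15.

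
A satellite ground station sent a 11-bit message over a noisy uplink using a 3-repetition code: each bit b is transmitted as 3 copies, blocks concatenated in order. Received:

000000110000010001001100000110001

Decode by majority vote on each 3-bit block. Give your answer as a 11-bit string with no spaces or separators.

00100000010

Block 1 (000): 0 ones → 0
Block 2 (000): 0 ones → 0
Block 3 (110): 2 ones → 1
Block 4 (000): 0 ones → 0
Block 5 (010): 1 one → 0
Block 6 (001): 1 one → 0
Block 7 (001): 1 one → 0
Block 8 (100): 1 one → 0
Block 9 (000): 0 ones → 0
Block 10 (110): 2 ones → 1
Block 11 (001): 1 one → 0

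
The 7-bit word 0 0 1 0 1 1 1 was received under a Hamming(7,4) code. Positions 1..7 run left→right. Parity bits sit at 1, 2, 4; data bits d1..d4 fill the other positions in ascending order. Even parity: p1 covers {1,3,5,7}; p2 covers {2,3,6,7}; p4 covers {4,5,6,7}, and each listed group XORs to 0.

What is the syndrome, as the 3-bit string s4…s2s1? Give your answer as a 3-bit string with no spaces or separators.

111

s1 (pos 1,3,5,7): 0⊕1⊕1⊕1 = 1
s2 (pos 2,3,6,7): 0⊕1⊕1⊕1 = 1
s4 (pos 4,5,6,7): 0⊕1⊕1⊕1 = 1
Syndrome s4…s1 = 111 → error at position 7.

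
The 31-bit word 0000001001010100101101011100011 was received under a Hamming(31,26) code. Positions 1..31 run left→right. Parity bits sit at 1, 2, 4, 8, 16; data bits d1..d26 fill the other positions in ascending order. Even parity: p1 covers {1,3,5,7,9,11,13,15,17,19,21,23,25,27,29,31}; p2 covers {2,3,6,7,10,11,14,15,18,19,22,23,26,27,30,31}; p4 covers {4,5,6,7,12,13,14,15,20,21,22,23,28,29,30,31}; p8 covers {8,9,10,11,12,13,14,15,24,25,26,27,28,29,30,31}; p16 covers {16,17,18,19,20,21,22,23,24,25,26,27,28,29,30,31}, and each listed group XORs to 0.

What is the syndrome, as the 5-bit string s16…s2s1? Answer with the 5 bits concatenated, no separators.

s1 (pos 1,3,5,7,9,11,13,15,17,19,21,23,25,27,29,31): 0⊕0⊕0⊕1⊕0⊕0⊕0⊕0⊕1⊕1⊕0⊕0⊕1⊕0⊕0⊕1 = 1
s2 (pos 2,3,6,7,10,11,14,15,18,19,22,23,26,27,30,31): 0⊕0⊕0⊕1⊕1⊕0⊕1⊕0⊕0⊕1⊕1⊕0⊕1⊕0⊕1⊕1 = 0
s4 (pos 4,5,6,7,12,13,14,15,20,21,22,23,28,29,30,31): 0⊕0⊕0⊕1⊕1⊕0⊕1⊕0⊕1⊕0⊕1⊕0⊕0⊕0⊕1⊕1 = 1
s8 (pos 8,9,10,11,12,13,14,15,24,25,26,27,28,29,30,31): 0⊕0⊕1⊕0⊕1⊕0⊕1⊕0⊕1⊕1⊕1⊕0⊕0⊕0⊕1⊕1 = 0
s16 (pos 16,17,18,19,20,21,22,23,24,25,26,27,28,29,30,31): 0⊕1⊕0⊕1⊕1⊕0⊕1⊕0⊕1⊕1⊕1⊕0⊕0⊕0⊕1⊕1 = 1
Syndrome s16…s1 = 10101 → error at position 21.

10101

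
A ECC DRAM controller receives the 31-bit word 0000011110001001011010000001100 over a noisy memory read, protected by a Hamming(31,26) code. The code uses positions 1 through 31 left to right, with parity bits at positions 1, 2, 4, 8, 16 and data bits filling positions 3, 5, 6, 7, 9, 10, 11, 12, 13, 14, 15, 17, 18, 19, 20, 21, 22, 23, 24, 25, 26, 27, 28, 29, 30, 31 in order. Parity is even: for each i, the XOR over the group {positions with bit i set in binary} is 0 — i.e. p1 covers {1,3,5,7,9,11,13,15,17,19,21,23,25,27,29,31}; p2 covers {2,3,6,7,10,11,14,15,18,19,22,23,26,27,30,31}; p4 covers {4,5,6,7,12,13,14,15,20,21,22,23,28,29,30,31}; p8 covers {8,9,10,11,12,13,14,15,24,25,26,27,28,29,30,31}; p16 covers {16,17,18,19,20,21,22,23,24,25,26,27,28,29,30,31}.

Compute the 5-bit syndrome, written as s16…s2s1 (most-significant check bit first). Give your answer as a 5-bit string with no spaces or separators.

s1 (pos 1,3,5,7,9,11,13,15,17,19,21,23,25,27,29,31): 0⊕0⊕0⊕1⊕1⊕0⊕1⊕0⊕0⊕1⊕1⊕0⊕0⊕0⊕1⊕0 = 0
s2 (pos 2,3,6,7,10,11,14,15,18,19,22,23,26,27,30,31): 0⊕0⊕1⊕1⊕0⊕0⊕0⊕0⊕1⊕1⊕0⊕0⊕0⊕0⊕0⊕0 = 0
s4 (pos 4,5,6,7,12,13,14,15,20,21,22,23,28,29,30,31): 0⊕0⊕1⊕1⊕0⊕1⊕0⊕0⊕0⊕1⊕0⊕0⊕1⊕1⊕0⊕0 = 0
s8 (pos 8,9,10,11,12,13,14,15,24,25,26,27,28,29,30,31): 1⊕1⊕0⊕0⊕0⊕1⊕0⊕0⊕0⊕0⊕0⊕0⊕1⊕1⊕0⊕0 = 1
s16 (pos 16,17,18,19,20,21,22,23,24,25,26,27,28,29,30,31): 1⊕0⊕1⊕1⊕0⊕1⊕0⊕0⊕0⊕0⊕0⊕0⊕1⊕1⊕0⊕0 = 0
Syndrome s16…s1 = 01000 → error at position 8.

01000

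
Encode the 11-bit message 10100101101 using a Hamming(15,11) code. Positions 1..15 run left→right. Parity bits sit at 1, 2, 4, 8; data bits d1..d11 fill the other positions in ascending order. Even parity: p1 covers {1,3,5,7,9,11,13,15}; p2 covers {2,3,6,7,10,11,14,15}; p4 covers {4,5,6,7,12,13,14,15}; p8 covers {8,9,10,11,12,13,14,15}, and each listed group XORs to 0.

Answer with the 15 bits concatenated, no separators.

Place data at non-parity positions: p1 p2 1 p4 0 1 0 p8 0 1 0 1 1 0 1
p1 (pos 1,3,5,7,9,11,13,15): XOR of data positions = 1⊕0⊕0⊕0⊕0⊕1⊕1 = 1
p2 (pos 2,3,6,7,10,11,14,15): XOR of data positions = 1⊕1⊕0⊕1⊕0⊕0⊕1 = 0
p4 (pos 4,5,6,7,12,13,14,15): XOR of data positions = 0⊕1⊕0⊕1⊕1⊕0⊕1 = 0
p8 (pos 8,9,10,11,12,13,14,15): XOR of data positions = 0⊕1⊕0⊕1⊕1⊕0⊕1 = 0
Codeword: 101001000101101

101001000101101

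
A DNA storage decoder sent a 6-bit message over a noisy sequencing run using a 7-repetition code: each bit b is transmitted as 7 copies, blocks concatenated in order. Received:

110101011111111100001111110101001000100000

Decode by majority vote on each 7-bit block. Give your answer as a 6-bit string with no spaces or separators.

Block 1 (1101010): 4 ones → 1
Block 2 (1111111): 7 ones → 1
Block 3 (1100001): 3 ones → 0
Block 4 (1111101): 6 ones → 1
Block 5 (0100100): 2 ones → 0
Block 6 (0100000): 1 one → 0

110100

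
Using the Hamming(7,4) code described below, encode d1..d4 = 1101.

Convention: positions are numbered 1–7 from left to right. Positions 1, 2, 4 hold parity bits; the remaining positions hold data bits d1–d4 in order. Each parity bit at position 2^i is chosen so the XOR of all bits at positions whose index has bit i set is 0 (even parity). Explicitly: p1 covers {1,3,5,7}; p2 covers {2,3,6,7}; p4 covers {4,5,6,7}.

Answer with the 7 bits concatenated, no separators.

Place data at non-parity positions: p1 p2 1 p4 1 0 1
p1 (pos 1,3,5,7): XOR of data positions = 1⊕1⊕1 = 1
p2 (pos 2,3,6,7): XOR of data positions = 1⊕0⊕1 = 0
p4 (pos 4,5,6,7): XOR of data positions = 1⊕0⊕1 = 0
Codeword: 1010101

1010101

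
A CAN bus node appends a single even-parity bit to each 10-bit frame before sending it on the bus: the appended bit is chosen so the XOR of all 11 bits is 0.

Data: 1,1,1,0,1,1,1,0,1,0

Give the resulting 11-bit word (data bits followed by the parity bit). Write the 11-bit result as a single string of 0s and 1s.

11101110101

XOR of the 10 data bits: 1⊕1⊕1⊕0⊕1⊕1⊕1⊕0⊕1⊕0 = 1
Parity bit = 1 (so all 11 bits XOR to 0).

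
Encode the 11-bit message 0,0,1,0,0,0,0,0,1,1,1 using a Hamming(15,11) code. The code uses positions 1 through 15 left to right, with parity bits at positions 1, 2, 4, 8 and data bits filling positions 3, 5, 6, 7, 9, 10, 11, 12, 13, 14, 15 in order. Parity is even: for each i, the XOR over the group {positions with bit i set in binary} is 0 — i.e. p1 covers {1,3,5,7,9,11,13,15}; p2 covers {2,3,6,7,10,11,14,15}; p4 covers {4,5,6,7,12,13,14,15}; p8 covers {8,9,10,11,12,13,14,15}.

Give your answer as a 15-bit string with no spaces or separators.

Place data at non-parity positions: p1 p2 0 p4 0 1 0 p8 0 0 0 0 1 1 1
p1 (pos 1,3,5,7,9,11,13,15): XOR of data positions = 0⊕0⊕0⊕0⊕0⊕1⊕1 = 0
p2 (pos 2,3,6,7,10,11,14,15): XOR of data positions = 0⊕1⊕0⊕0⊕0⊕1⊕1 = 1
p4 (pos 4,5,6,7,12,13,14,15): XOR of data positions = 0⊕1⊕0⊕0⊕1⊕1⊕1 = 0
p8 (pos 8,9,10,11,12,13,14,15): XOR of data positions = 0⊕0⊕0⊕0⊕1⊕1⊕1 = 1
Codeword: 010001010000111

010001010000111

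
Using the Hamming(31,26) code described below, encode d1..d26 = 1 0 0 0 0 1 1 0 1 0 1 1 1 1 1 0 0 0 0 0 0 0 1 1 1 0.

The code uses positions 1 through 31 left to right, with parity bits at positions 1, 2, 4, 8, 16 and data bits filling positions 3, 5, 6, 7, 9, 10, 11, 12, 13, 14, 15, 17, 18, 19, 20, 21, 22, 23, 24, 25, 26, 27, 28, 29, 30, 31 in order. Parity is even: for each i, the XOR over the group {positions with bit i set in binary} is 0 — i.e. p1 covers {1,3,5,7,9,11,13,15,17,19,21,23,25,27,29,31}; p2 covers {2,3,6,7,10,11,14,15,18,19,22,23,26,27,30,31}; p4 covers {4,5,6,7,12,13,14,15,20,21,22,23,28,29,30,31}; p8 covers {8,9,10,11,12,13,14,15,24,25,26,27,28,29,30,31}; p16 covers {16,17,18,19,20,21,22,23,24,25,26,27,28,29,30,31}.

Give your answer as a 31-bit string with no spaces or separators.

Place data at non-parity positions: p1 p2 1 p4 0 0 0 p8 0 1 1 0 1 0 1 p16 1 1 1 1 0 0 0 0 0 0 0 1 1 1 0
p1 (pos 1,3,5,7,9,11,13,15,17,19,21,23,25,27,29,31): XOR of data positions = 1⊕0⊕0⊕0⊕1⊕1⊕1⊕1⊕1⊕0⊕0⊕0⊕0⊕1⊕0 = 1
p2 (pos 2,3,6,7,10,11,14,15,18,19,22,23,26,27,30,31): XOR of data positions = 1⊕0⊕0⊕1⊕1⊕0⊕1⊕1⊕1⊕0⊕0⊕0⊕0⊕1⊕0 = 1
p4 (pos 4,5,6,7,12,13,14,15,20,21,22,23,28,29,30,31): XOR of data positions = 0⊕0⊕0⊕0⊕1⊕0⊕1⊕1⊕0⊕0⊕0⊕1⊕1⊕1⊕0 = 0
p8 (pos 8,9,10,11,12,13,14,15,24,25,26,27,28,29,30,31): XOR of data positions = 0⊕1⊕1⊕0⊕1⊕0⊕1⊕0⊕0⊕0⊕0⊕1⊕1⊕1⊕0 = 1
p16 (pos 16,17,18,19,20,21,22,23,24,25,26,27,28,29,30,31): XOR of data positions = 1⊕1⊕1⊕1⊕0⊕0⊕0⊕0⊕0⊕0⊕0⊕1⊕1⊕1⊕0 = 1
Codeword: 1110000101101011111100000001110

1110000101101011111100000001110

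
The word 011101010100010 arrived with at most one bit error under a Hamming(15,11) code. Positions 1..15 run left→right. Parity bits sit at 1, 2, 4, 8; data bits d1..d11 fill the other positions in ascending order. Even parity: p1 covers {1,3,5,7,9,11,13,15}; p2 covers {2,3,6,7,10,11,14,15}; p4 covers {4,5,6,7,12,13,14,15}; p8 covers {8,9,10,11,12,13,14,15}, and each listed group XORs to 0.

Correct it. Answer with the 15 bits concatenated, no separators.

011101010100011

s1 (pos 1,3,5,7,9,11,13,15): 0⊕1⊕0⊕0⊕0⊕0⊕0⊕0 = 1
s2 (pos 2,3,6,7,10,11,14,15): 1⊕1⊕1⊕0⊕1⊕0⊕1⊕0 = 1
s4 (pos 4,5,6,7,12,13,14,15): 1⊕0⊕1⊕0⊕0⊕0⊕1⊕0 = 1
s8 (pos 8,9,10,11,12,13,14,15): 1⊕0⊕1⊕0⊕0⊕0⊕1⊕0 = 1
Syndrome s8…s1 = 1111 → error at position 15.
Flip position 15: 011101010100010 → 011101010100011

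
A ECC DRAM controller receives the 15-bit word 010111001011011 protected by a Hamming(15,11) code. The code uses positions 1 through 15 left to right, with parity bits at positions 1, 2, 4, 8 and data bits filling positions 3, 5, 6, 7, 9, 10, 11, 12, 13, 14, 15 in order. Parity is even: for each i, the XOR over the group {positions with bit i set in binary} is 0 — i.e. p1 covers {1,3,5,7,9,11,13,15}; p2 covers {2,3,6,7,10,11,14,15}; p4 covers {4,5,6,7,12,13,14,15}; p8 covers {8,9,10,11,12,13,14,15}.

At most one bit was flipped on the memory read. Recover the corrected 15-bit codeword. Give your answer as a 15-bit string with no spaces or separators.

s1 (pos 1,3,5,7,9,11,13,15): 0⊕0⊕1⊕0⊕1⊕1⊕0⊕1 = 0
s2 (pos 2,3,6,7,10,11,14,15): 1⊕0⊕1⊕0⊕0⊕1⊕1⊕1 = 1
s4 (pos 4,5,6,7,12,13,14,15): 1⊕1⊕1⊕0⊕1⊕0⊕1⊕1 = 0
s8 (pos 8,9,10,11,12,13,14,15): 0⊕1⊕0⊕1⊕1⊕0⊕1⊕1 = 1
Syndrome s8…s1 = 1010 → error at position 10.
Flip position 10: 010111001011011 → 010111001111011

010111001111011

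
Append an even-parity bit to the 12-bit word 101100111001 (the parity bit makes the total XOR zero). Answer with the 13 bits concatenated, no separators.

XOR of the 12 data bits: 1⊕0⊕1⊕1⊕0⊕0⊕1⊕1⊕1⊕0⊕0⊕1 = 1
Parity bit = 1 (so all 13 bits XOR to 0).

1011001110011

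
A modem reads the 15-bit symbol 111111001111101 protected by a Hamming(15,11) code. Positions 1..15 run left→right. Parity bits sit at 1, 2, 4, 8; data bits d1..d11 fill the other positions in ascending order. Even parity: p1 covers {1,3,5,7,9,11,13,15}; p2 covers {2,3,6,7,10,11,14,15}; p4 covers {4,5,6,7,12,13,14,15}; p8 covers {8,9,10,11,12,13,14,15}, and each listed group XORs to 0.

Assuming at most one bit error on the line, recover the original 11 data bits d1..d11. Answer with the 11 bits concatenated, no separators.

s1 (pos 1,3,5,7,9,11,13,15): 1⊕1⊕1⊕0⊕1⊕1⊕1⊕1 = 1
s2 (pos 2,3,6,7,10,11,14,15): 1⊕1⊕1⊕0⊕1⊕1⊕0⊕1 = 0
s4 (pos 4,5,6,7,12,13,14,15): 1⊕1⊕1⊕0⊕1⊕1⊕0⊕1 = 0
s8 (pos 8,9,10,11,12,13,14,15): 0⊕1⊕1⊕1⊕1⊕1⊕0⊕1 = 0
Syndrome s8…s1 = 0001 → error at position 1.
Flip position 1: 111111001111101 → 011111001111101
Read data bits from positions 3,5,6,7,9,10,11,12,13,14,15: 11101111101

11101111101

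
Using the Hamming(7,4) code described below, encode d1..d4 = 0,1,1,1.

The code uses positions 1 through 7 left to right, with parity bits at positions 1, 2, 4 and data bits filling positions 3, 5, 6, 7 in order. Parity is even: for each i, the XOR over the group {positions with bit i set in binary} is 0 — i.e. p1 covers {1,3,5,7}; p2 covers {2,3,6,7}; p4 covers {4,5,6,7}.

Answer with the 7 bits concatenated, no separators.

Place data at non-parity positions: p1 p2 0 p4 1 1 1
p1 (pos 1,3,5,7): XOR of data positions = 0⊕1⊕1 = 0
p2 (pos 2,3,6,7): XOR of data positions = 0⊕1⊕1 = 0
p4 (pos 4,5,6,7): XOR of data positions = 1⊕1⊕1 = 1
Codeword: 0001111

0001111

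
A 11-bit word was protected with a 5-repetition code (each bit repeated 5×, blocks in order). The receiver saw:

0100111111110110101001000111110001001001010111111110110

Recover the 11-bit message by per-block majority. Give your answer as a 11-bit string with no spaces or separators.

Block 1 (01001): 2 ones → 0
Block 2 (11111): 5 ones → 1
Block 3 (11011): 4 ones → 1
Block 4 (01010): 2 ones → 0
Block 5 (01000): 1 one → 0
Block 6 (11111): 5 ones → 1
Block 7 (00010): 1 one → 0
Block 8 (01001): 2 ones → 0
Block 9 (01011): 3 ones → 1
Block 10 (11111): 5 ones → 1
Block 11 (10110): 3 ones → 1

01100100111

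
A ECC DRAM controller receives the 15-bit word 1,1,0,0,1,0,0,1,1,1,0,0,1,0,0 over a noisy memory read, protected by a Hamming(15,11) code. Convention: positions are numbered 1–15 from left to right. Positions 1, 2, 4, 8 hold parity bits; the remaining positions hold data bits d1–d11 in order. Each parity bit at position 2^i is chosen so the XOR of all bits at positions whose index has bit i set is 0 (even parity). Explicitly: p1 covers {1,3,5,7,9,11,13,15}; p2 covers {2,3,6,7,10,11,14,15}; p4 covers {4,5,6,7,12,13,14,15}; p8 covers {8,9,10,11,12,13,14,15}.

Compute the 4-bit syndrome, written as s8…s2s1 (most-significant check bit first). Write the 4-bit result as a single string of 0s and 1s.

s1 (pos 1,3,5,7,9,11,13,15): 1⊕0⊕1⊕0⊕1⊕0⊕1⊕0 = 0
s2 (pos 2,3,6,7,10,11,14,15): 1⊕0⊕0⊕0⊕1⊕0⊕0⊕0 = 0
s4 (pos 4,5,6,7,12,13,14,15): 0⊕1⊕0⊕0⊕0⊕1⊕0⊕0 = 0
s8 (pos 8,9,10,11,12,13,14,15): 1⊕1⊕1⊕0⊕0⊕1⊕0⊕0 = 0
Syndrome s8…s1 = 0000 → no error.

0000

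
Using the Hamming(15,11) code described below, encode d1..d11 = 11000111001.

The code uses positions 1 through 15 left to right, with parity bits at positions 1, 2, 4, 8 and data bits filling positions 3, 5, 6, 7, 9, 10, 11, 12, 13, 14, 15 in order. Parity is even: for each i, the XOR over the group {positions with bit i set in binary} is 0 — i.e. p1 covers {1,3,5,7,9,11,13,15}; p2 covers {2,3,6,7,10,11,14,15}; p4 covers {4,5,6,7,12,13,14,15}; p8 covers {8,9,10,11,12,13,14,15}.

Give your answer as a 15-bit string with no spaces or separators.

001110000111001

Place data at non-parity positions: p1 p2 1 p4 1 0 0 p8 0 1 1 1 0 0 1
p1 (pos 1,3,5,7,9,11,13,15): XOR of data positions = 1⊕1⊕0⊕0⊕1⊕0⊕1 = 0
p2 (pos 2,3,6,7,10,11,14,15): XOR of data positions = 1⊕0⊕0⊕1⊕1⊕0⊕1 = 0
p4 (pos 4,5,6,7,12,13,14,15): XOR of data positions = 1⊕0⊕0⊕1⊕0⊕0⊕1 = 1
p8 (pos 8,9,10,11,12,13,14,15): XOR of data positions = 0⊕1⊕1⊕1⊕0⊕0⊕1 = 0
Codeword: 001110000111001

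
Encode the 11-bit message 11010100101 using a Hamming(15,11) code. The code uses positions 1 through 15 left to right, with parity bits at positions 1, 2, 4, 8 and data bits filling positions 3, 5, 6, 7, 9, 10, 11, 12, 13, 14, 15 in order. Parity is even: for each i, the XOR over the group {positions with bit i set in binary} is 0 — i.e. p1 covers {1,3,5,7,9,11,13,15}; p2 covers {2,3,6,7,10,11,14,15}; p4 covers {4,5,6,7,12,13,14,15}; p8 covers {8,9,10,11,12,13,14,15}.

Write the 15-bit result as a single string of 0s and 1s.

Place data at non-parity positions: p1 p2 1 p4 1 0 1 p8 0 1 0 0 1 0 1
p1 (pos 1,3,5,7,9,11,13,15): XOR of data positions = 1⊕1⊕1⊕0⊕0⊕1⊕1 = 1
p2 (pos 2,3,6,7,10,11,14,15): XOR of data positions = 1⊕0⊕1⊕1⊕0⊕0⊕1 = 0
p4 (pos 4,5,6,7,12,13,14,15): XOR of data positions = 1⊕0⊕1⊕0⊕1⊕0⊕1 = 0
p8 (pos 8,9,10,11,12,13,14,15): XOR of data positions = 0⊕1⊕0⊕0⊕1⊕0⊕1 = 1
Codeword: 101010110100101

101010110100101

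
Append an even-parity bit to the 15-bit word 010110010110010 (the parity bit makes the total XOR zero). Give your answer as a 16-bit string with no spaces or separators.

0101100101100101

XOR of the 15 data bits: 0⊕1⊕0⊕1⊕1⊕0⊕0⊕1⊕0⊕1⊕1⊕0⊕0⊕1⊕0 = 1
Parity bit = 1 (so all 16 bits XOR to 0).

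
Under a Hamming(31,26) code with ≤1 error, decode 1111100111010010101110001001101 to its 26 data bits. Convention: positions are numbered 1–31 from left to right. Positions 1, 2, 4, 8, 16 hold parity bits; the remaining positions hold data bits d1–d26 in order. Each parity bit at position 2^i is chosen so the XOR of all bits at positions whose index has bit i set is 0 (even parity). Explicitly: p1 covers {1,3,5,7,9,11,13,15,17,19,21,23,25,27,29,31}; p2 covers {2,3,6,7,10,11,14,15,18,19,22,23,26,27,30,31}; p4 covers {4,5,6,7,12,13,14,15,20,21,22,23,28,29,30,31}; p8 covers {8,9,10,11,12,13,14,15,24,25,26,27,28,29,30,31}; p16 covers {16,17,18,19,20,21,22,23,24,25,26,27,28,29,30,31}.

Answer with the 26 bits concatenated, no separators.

s1 (pos 1,3,5,7,9,11,13,15,17,19,21,23,25,27,29,31): 1⊕1⊕1⊕0⊕1⊕0⊕0⊕1⊕1⊕1⊕1⊕0⊕1⊕0⊕1⊕1 = 1
s2 (pos 2,3,6,7,10,11,14,15,18,19,22,23,26,27,30,31): 1⊕1⊕0⊕0⊕1⊕0⊕0⊕1⊕0⊕1⊕0⊕0⊕0⊕0⊕0⊕1 = 0
s4 (pos 4,5,6,7,12,13,14,15,20,21,22,23,28,29,30,31): 1⊕1⊕0⊕0⊕1⊕0⊕0⊕1⊕1⊕1⊕0⊕0⊕1⊕1⊕0⊕1 = 1
s8 (pos 8,9,10,11,12,13,14,15,24,25,26,27,28,29,30,31): 1⊕1⊕1⊕0⊕1⊕0⊕0⊕1⊕0⊕1⊕0⊕0⊕1⊕1⊕0⊕1 = 1
s16 (pos 16,17,18,19,20,21,22,23,24,25,26,27,28,29,30,31): 0⊕1⊕0⊕1⊕1⊕1⊕0⊕0⊕0⊕1⊕0⊕0⊕1⊕1⊕0⊕1 = 0
Syndrome s16…s1 = 01101 → error at position 13.
Flip position 13: 1111100111010010101110001001101 → 1111100111011010101110001001101
Read data bits from positions 3,5,6,7,9,10,11,12,13,14,15,17,18,19,20,21,22,23,24,25,26,27,28,29,30,31: 11001101101101110001001101

11001101101101110001001101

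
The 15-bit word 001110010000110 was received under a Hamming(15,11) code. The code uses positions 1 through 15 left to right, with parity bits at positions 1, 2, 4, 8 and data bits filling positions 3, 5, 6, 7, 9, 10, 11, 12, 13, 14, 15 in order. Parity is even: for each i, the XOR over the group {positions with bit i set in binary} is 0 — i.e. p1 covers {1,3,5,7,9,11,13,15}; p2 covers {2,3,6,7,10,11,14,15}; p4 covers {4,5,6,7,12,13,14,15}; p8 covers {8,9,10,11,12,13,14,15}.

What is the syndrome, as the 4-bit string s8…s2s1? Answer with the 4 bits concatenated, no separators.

s1 (pos 1,3,5,7,9,11,13,15): 0⊕1⊕1⊕0⊕0⊕0⊕1⊕0 = 1
s2 (pos 2,3,6,7,10,11,14,15): 0⊕1⊕0⊕0⊕0⊕0⊕1⊕0 = 0
s4 (pos 4,5,6,7,12,13,14,15): 1⊕1⊕0⊕0⊕0⊕1⊕1⊕0 = 0
s8 (pos 8,9,10,11,12,13,14,15): 1⊕0⊕0⊕0⊕0⊕1⊕1⊕0 = 1
Syndrome s8…s1 = 1001 → error at position 9.

1001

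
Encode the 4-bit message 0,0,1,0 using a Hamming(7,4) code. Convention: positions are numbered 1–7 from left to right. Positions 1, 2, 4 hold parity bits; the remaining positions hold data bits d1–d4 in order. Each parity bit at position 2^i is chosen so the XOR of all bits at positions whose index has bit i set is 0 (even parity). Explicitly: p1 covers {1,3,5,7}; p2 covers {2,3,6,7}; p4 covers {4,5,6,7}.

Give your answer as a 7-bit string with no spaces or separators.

Place data at non-parity positions: p1 p2 0 p4 0 1 0
p1 (pos 1,3,5,7): XOR of data positions = 0⊕0⊕0 = 0
p2 (pos 2,3,6,7): XOR of data positions = 0⊕1⊕0 = 1
p4 (pos 4,5,6,7): XOR of data positions = 0⊕1⊕0 = 1
Codeword: 0101010

0101010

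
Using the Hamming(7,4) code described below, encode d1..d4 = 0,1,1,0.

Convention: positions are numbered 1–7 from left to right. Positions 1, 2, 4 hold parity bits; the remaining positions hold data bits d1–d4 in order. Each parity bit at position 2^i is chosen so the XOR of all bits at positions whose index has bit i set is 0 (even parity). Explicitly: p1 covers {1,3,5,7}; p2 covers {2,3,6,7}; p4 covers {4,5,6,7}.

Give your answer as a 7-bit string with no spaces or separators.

Place data at non-parity positions: p1 p2 0 p4 1 1 0
p1 (pos 1,3,5,7): XOR of data positions = 0⊕1⊕0 = 1
p2 (pos 2,3,6,7): XOR of data positions = 0⊕1⊕0 = 1
p4 (pos 4,5,6,7): XOR of data positions = 1⊕1⊕0 = 0
Codeword: 1100110

1100110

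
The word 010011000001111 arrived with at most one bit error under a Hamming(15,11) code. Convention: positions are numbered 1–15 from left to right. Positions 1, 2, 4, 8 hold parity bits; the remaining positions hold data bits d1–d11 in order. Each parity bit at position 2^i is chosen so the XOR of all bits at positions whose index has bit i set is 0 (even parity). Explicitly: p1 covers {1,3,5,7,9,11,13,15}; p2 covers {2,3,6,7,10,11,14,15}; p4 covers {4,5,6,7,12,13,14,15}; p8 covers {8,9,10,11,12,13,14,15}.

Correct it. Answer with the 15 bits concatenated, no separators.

s1 (pos 1,3,5,7,9,11,13,15): 0⊕0⊕1⊕0⊕0⊕0⊕1⊕1 = 1
s2 (pos 2,3,6,7,10,11,14,15): 1⊕0⊕1⊕0⊕0⊕0⊕1⊕1 = 0
s4 (pos 4,5,6,7,12,13,14,15): 0⊕1⊕1⊕0⊕1⊕1⊕1⊕1 = 0
s8 (pos 8,9,10,11,12,13,14,15): 0⊕0⊕0⊕0⊕1⊕1⊕1⊕1 = 0
Syndrome s8…s1 = 0001 → error at position 1.
Flip position 1: 010011000001111 → 110011000001111

110011000001111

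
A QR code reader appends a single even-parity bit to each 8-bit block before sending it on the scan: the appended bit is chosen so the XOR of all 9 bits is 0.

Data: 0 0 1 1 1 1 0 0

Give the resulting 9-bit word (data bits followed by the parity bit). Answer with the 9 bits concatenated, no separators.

001111000

XOR of the 8 data bits: 0⊕0⊕1⊕1⊕1⊕1⊕0⊕0 = 0
Parity bit = 0 (so all 9 bits XOR to 0).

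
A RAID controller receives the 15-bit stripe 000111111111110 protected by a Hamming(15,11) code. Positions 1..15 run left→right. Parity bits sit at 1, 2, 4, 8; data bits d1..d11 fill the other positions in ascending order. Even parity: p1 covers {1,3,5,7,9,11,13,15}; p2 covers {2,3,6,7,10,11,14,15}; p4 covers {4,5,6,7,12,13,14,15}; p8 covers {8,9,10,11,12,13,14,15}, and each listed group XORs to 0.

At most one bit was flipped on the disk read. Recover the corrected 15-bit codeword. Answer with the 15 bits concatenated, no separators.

000111111111111

s1 (pos 1,3,5,7,9,11,13,15): 0⊕0⊕1⊕1⊕1⊕1⊕1⊕0 = 1
s2 (pos 2,3,6,7,10,11,14,15): 0⊕0⊕1⊕1⊕1⊕1⊕1⊕0 = 1
s4 (pos 4,5,6,7,12,13,14,15): 1⊕1⊕1⊕1⊕1⊕1⊕1⊕0 = 1
s8 (pos 8,9,10,11,12,13,14,15): 1⊕1⊕1⊕1⊕1⊕1⊕1⊕0 = 1
Syndrome s8…s1 = 1111 → error at position 15.
Flip position 15: 000111111111110 → 000111111111111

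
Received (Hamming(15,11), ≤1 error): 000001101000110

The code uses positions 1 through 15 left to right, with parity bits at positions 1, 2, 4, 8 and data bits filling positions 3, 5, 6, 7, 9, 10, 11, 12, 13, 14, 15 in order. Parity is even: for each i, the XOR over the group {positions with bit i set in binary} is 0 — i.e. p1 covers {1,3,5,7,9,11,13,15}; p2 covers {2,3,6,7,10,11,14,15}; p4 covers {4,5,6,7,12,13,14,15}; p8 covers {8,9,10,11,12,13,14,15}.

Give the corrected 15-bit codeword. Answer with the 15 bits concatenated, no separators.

000001101010110

s1 (pos 1,3,5,7,9,11,13,15): 0⊕0⊕0⊕1⊕1⊕0⊕1⊕0 = 1
s2 (pos 2,3,6,7,10,11,14,15): 0⊕0⊕1⊕1⊕0⊕0⊕1⊕0 = 1
s4 (pos 4,5,6,7,12,13,14,15): 0⊕0⊕1⊕1⊕0⊕1⊕1⊕0 = 0
s8 (pos 8,9,10,11,12,13,14,15): 0⊕1⊕0⊕0⊕0⊕1⊕1⊕0 = 1
Syndrome s8…s1 = 1011 → error at position 11.
Flip position 11: 000001101000110 → 000001101010110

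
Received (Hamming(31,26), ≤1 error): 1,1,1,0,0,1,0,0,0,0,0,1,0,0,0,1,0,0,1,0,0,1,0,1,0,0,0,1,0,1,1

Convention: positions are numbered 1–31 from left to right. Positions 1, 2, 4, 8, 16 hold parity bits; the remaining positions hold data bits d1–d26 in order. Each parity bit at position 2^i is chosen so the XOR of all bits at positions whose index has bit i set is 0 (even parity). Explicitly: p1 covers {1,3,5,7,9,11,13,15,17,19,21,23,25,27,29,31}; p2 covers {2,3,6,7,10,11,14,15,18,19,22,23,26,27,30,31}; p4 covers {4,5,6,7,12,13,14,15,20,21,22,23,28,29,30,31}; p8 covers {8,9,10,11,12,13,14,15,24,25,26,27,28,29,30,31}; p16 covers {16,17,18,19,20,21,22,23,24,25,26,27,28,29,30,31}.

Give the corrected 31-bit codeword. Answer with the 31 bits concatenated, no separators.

s1 (pos 1,3,5,7,9,11,13,15,17,19,21,23,25,27,29,31): 1⊕1⊕0⊕0⊕0⊕0⊕0⊕0⊕0⊕1⊕0⊕0⊕0⊕0⊕0⊕1 = 0
s2 (pos 2,3,6,7,10,11,14,15,18,19,22,23,26,27,30,31): 1⊕1⊕1⊕0⊕0⊕0⊕0⊕0⊕0⊕1⊕1⊕0⊕0⊕0⊕1⊕1 = 1
s4 (pos 4,5,6,7,12,13,14,15,20,21,22,23,28,29,30,31): 0⊕0⊕1⊕0⊕1⊕0⊕0⊕0⊕0⊕0⊕1⊕0⊕1⊕0⊕1⊕1 = 0
s8 (pos 8,9,10,11,12,13,14,15,24,25,26,27,28,29,30,31): 0⊕0⊕0⊕0⊕1⊕0⊕0⊕0⊕1⊕0⊕0⊕0⊕1⊕0⊕1⊕1 = 1
s16 (pos 16,17,18,19,20,21,22,23,24,25,26,27,28,29,30,31): 1⊕0⊕0⊕1⊕0⊕0⊕1⊕0⊕1⊕0⊕0⊕0⊕1⊕0⊕1⊕1 = 1
Syndrome s16…s1 = 11010 → error at position 26.
Flip position 26: 1110010000010001001001010001011 → 1110010000010001001001010101011

1110010000010001001001010101011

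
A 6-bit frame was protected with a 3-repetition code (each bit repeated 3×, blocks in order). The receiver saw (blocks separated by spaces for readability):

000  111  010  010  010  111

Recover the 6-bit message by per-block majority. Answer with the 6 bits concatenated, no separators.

010001

Block 1 (000): 0 ones → 0
Block 2 (111): 3 ones → 1
Block 3 (010): 1 one → 0
Block 4 (010): 1 one → 0
Block 5 (010): 1 one → 0
Block 6 (111): 3 ones → 1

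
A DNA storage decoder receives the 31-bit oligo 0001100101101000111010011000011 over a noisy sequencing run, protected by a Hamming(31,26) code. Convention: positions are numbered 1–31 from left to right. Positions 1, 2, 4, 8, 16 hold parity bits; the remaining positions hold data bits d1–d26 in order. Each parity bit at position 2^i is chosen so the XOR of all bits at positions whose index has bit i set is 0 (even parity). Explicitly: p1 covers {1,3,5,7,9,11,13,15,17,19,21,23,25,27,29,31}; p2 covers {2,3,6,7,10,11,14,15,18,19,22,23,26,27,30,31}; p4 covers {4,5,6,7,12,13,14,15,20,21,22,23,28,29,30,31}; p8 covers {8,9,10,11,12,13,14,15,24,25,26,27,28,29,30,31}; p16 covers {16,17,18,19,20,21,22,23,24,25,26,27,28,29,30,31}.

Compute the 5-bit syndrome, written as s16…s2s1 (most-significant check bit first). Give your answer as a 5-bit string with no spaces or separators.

s1 (pos 1,3,5,7,9,11,13,15,17,19,21,23,25,27,29,31): 0⊕0⊕1⊕0⊕0⊕1⊕1⊕0⊕1⊕1⊕1⊕0⊕1⊕0⊕0⊕1 = 0
s2 (pos 2,3,6,7,10,11,14,15,18,19,22,23,26,27,30,31): 0⊕0⊕0⊕0⊕1⊕1⊕0⊕0⊕1⊕1⊕0⊕0⊕0⊕0⊕1⊕1 = 0
s4 (pos 4,5,6,7,12,13,14,15,20,21,22,23,28,29,30,31): 1⊕1⊕0⊕0⊕0⊕1⊕0⊕0⊕0⊕1⊕0⊕0⊕0⊕0⊕1⊕1 = 0
s8 (pos 8,9,10,11,12,13,14,15,24,25,26,27,28,29,30,31): 1⊕0⊕1⊕1⊕0⊕1⊕0⊕0⊕1⊕1⊕0⊕0⊕0⊕0⊕1⊕1 = 0
s16 (pos 16,17,18,19,20,21,22,23,24,25,26,27,28,29,30,31): 0⊕1⊕1⊕1⊕0⊕1⊕0⊕0⊕1⊕1⊕0⊕0⊕0⊕0⊕1⊕1 = 0
Syndrome s16…s1 = 00000 → no error.

00000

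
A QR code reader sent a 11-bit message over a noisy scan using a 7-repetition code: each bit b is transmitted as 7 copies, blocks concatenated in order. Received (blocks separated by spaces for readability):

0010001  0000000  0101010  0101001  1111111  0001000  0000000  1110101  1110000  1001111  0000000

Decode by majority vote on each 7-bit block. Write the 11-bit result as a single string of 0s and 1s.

00001001010

Block 1 (0010001): 2 ones → 0
Block 2 (0000000): 0 ones → 0
Block 3 (0101010): 3 ones → 0
Block 4 (0101001): 3 ones → 0
Block 5 (1111111): 7 ones → 1
Block 6 (0001000): 1 one → 0
Block 7 (0000000): 0 ones → 0
Block 8 (1110101): 5 ones → 1
Block 9 (1110000): 3 ones → 0
Block 10 (1001111): 5 ones → 1
Block 11 (0000000): 0 ones → 0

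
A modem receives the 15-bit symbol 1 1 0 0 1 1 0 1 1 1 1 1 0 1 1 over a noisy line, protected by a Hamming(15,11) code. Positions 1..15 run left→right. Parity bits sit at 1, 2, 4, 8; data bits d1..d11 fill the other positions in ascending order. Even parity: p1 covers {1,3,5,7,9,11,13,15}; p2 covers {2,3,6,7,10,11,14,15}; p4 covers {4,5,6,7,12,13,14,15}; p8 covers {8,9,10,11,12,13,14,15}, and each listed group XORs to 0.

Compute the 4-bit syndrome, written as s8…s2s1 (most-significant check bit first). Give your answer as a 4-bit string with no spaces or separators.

1101

s1 (pos 1,3,5,7,9,11,13,15): 1⊕0⊕1⊕0⊕1⊕1⊕0⊕1 = 1
s2 (pos 2,3,6,7,10,11,14,15): 1⊕0⊕1⊕0⊕1⊕1⊕1⊕1 = 0
s4 (pos 4,5,6,7,12,13,14,15): 0⊕1⊕1⊕0⊕1⊕0⊕1⊕1 = 1
s8 (pos 8,9,10,11,12,13,14,15): 1⊕1⊕1⊕1⊕1⊕0⊕1⊕1 = 1
Syndrome s8…s1 = 1101 → error at position 13.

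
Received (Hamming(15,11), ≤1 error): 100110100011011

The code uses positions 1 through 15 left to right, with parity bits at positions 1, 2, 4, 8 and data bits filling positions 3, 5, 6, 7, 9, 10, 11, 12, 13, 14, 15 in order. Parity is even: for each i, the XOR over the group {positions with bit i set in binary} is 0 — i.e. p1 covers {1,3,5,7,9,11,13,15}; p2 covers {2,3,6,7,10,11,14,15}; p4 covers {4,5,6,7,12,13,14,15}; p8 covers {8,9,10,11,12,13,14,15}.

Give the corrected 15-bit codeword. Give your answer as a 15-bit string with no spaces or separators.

s1 (pos 1,3,5,7,9,11,13,15): 1⊕0⊕1⊕1⊕0⊕1⊕0⊕1 = 1
s2 (pos 2,3,6,7,10,11,14,15): 0⊕0⊕0⊕1⊕0⊕1⊕1⊕1 = 0
s4 (pos 4,5,6,7,12,13,14,15): 1⊕1⊕0⊕1⊕1⊕0⊕1⊕1 = 0
s8 (pos 8,9,10,11,12,13,14,15): 0⊕0⊕0⊕1⊕1⊕0⊕1⊕1 = 0
Syndrome s8…s1 = 0001 → error at position 1.
Flip position 1: 100110100011011 → 000110100011011

000110100011011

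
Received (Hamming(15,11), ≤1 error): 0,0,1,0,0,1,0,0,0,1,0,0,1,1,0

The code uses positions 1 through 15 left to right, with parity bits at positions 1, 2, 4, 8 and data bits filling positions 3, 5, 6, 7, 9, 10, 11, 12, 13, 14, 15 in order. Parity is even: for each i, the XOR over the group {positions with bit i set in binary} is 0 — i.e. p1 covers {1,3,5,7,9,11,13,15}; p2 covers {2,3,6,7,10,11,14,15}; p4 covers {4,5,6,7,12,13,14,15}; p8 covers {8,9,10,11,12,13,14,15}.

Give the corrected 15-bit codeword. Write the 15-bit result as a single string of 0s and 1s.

s1 (pos 1,3,5,7,9,11,13,15): 0⊕1⊕0⊕0⊕0⊕0⊕1⊕0 = 0
s2 (pos 2,3,6,7,10,11,14,15): 0⊕1⊕1⊕0⊕1⊕0⊕1⊕0 = 0
s4 (pos 4,5,6,7,12,13,14,15): 0⊕0⊕1⊕0⊕0⊕1⊕1⊕0 = 1
s8 (pos 8,9,10,11,12,13,14,15): 0⊕0⊕1⊕0⊕0⊕1⊕1⊕0 = 1
Syndrome s8…s1 = 1100 → error at position 12.
Flip position 12: 001001000100110 → 001001000101110

001001000101110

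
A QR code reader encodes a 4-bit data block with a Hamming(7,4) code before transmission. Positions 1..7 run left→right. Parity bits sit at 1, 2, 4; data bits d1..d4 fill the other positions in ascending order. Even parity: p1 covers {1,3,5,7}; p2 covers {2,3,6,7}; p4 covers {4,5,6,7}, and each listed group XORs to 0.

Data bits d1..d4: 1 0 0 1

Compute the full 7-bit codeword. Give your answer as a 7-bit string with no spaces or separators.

0011001

Place data at non-parity positions: p1 p2 1 p4 0 0 1
p1 (pos 1,3,5,7): XOR of data positions = 1⊕0⊕1 = 0
p2 (pos 2,3,6,7): XOR of data positions = 1⊕0⊕1 = 0
p4 (pos 4,5,6,7): XOR of data positions = 0⊕0⊕1 = 1
Codeword: 0011001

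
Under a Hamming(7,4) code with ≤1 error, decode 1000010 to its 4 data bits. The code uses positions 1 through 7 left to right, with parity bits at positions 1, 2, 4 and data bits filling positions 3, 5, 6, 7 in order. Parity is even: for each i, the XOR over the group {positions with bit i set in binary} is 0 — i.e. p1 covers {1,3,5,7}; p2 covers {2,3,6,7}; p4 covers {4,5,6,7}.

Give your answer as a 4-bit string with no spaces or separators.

0011

s1 (pos 1,3,5,7): 1⊕0⊕0⊕0 = 1
s2 (pos 2,3,6,7): 0⊕0⊕1⊕0 = 1
s4 (pos 4,5,6,7): 0⊕0⊕1⊕0 = 1
Syndrome s4…s1 = 111 → error at position 7.
Flip position 7: 1000010 → 1000011
Read data bits from positions 3,5,6,7: 0011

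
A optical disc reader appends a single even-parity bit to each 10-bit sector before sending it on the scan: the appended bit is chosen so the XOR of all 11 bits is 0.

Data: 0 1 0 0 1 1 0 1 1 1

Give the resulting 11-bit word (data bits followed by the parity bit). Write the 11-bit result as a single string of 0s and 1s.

01001101110

XOR of the 10 data bits: 0⊕1⊕0⊕0⊕1⊕1⊕0⊕1⊕1⊕1 = 0
Parity bit = 0 (so all 11 bits XOR to 0).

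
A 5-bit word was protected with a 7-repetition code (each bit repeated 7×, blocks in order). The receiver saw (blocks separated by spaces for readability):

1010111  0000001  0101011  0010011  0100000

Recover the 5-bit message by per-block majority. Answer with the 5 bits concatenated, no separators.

10100

Block 1 (1010111): 5 ones → 1
Block 2 (0000001): 1 one → 0
Block 3 (0101011): 4 ones → 1
Block 4 (0010011): 3 ones → 0
Block 5 (0100000): 1 one → 0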